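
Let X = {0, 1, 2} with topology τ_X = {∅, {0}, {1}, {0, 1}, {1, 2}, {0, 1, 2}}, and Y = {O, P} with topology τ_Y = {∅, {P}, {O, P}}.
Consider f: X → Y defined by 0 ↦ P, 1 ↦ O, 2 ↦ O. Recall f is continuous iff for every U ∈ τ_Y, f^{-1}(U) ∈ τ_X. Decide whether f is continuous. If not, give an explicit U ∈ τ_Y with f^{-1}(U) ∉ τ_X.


f IS continuous.

Compute f^{-1}(U) for each U ∈ τ_Y:
  U = ∅: f^{-1}(U) = ∅ ∈ τ_X ✓.
  U = {P}: f^{-1}(U) = {0} ∈ τ_X ✓.
  U = {O, P}: f^{-1}(U) = {0, 1, 2} ∈ τ_X ✓.
Every preimage lies in τ_X, so f IS continuous.


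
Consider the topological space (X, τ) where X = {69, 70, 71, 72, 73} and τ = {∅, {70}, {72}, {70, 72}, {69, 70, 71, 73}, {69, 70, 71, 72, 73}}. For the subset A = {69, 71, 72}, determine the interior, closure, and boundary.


int(A) = {72}, cl(A) = {69, 71, 72, 73}, ∂A = {69, 71, 73}.

Closed sets in (X, τ) are complements of opens:
  closed(X, τ) = {∅, {72}, {69, 71, 73}, {69, 70, 71, 73}, {69, 71, 72, 73}, {69, 70, 71, 72, 73}}.
int(A) = ⋃ {U ∈ τ : U ⊆ A}. Opens contained in A: ∅, {72}.
Taking the union of these: int(A) = {72}.
cl(A) = ⋂ {C closed : A ⊆ C}. Closed sets containing A: {69, 71, 72, 73}, {69, 70, 71, 72, 73}.
Intersecting these: cl(A) = {69, 71, 72, 73}.
∂A = cl(A) ∖ int(A) = {69, 71, 72, 73} ∖ {72} = {69, 71, 73}.


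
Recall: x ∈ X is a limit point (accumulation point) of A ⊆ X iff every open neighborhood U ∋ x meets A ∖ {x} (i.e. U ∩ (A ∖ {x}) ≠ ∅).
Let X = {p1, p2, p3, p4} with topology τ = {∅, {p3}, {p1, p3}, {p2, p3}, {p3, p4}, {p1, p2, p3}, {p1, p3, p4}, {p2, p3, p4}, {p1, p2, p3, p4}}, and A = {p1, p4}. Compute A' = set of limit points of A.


A' = ∅

For each x ∈ X, list the open sets U ∈ τ with x ∈ U, then check whether U ∩ (A ∖ {x}) ≠ ∅ for every such U.
  x = p1: open {p1, p3} ∋ x has {p1, p3} ∩ (A ∖ {p1}) = ∅, so x is NOT a limit point.
  x = p2: open {p2, p3} ∋ x has {p2, p3} ∩ (A ∖ {p2}) = ∅, so x is NOT a limit point.
  x = p3: open {p3} ∋ x has {p3} ∩ (A ∖ {p3}) = ∅, so x is NOT a limit point.
  x = p4: open {p3, p4} ∋ x has {p3, p4} ∩ (A ∖ {p4}) = ∅, so x is NOT a limit point.
Collecting: A' = ∅.


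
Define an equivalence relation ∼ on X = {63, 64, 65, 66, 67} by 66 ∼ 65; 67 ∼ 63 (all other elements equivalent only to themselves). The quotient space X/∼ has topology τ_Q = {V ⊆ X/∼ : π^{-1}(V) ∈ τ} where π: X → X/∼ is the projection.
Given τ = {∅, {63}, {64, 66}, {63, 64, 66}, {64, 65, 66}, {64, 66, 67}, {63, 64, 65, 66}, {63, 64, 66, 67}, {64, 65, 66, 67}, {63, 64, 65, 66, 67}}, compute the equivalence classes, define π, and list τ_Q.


X/∼ = {[63=67], [64], [65=66]}; |τ_Q| = 3.

Equivalence classes: [63=67], [64], [65=66].
Quotient map π: X → X/∼ sends 63 ↦ [63=67], 64 ↦ [64], 65 ↦ [65=66], 66 ↦ [65=66], 67 ↦ [63=67].
For each subset V ⊆ X/∼, compute π^{-1}(V) ⊆ X and check whether π^{-1}(V) ∈ τ. V is open in τ_Q iff π^{-1}(V) ∈ τ.
  V = {}: π^{-1}(V) = ∅ ∈ τ ✓.
  V = {[63=67]}: π^{-1}(V) = {63, 67} ∉ τ ✗.
  V = {[64]}: π^{-1}(V) = {64} ∉ τ ✗.
  V = {[63=67], [64]}: π^{-1}(V) = {63, 64, 67} ∉ τ ✗.
  V = {[65=66]}: π^{-1}(V) = {65, 66} ∉ τ ✗.
  V = {[63=67], [65=66]}: π^{-1}(V) = {63, 65, 66, 67} ∉ τ ✗.
  V = {[64], [65=66]}: π^{-1}(V) = {64, 65, 66} ∈ τ ✓.
  V = {[63=67], [64], [65=66]}: π^{-1}(V) = {63, 64, 65, 66, 67} ∈ τ ✓.
Open sets in the quotient: τ_Q = {{}, {[64], [65=66]}, {[63=67], [64], [65=66]}} (3 elements).


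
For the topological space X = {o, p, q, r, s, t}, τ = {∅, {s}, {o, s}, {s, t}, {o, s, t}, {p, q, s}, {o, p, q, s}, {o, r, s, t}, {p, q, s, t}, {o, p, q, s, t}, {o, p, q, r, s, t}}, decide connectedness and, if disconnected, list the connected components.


(X, τ) is connected.

Find clopen sets (U ∈ τ with X ∖ U ∈ τ):
  U = ∅, X ∖ U = {o, p, q, r, s, t} — both open, so U is clopen.
  U = {o, p, q, r, s, t}, X ∖ U = ∅ — both open, so U is clopen.
Only trivial clopens (∅ and X) exist, so (X, τ) is connected.
Compute connected components by grouping points that agree on all clopens:
  component: {o, p, q, r, s, t}


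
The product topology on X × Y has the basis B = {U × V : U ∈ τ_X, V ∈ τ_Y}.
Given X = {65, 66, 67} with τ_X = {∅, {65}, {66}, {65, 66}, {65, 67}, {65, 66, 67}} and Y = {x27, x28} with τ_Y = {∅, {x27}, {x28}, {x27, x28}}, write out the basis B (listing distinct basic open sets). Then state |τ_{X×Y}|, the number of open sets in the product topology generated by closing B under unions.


Basis B = {∅ × ∅, {65} × {x27}, {65} × {x28}, {66} × {x27}, {66} × {x28}, {65} × {x27, x28}, {65, 66} × {x27}, {65, 67} × {x27}, {65, 66} × {x28}, {65, 67} × {x28}, {66} × {x27, x28}, {65, 66, 67} × {x27}, {65, 66, 67} × {x28}, {65, 66} × {x27, x28}, {65, 67} × {x27, x28}, {65, 66, 67} × {x27, x28}}; |τ_{X×Y}| = 36.

Enumerate products U × V with U ∈ τ_X, V ∈ τ_Y (deduplicated):
  ∅ × ∅ = {} (∅)
  {65} × {x27} = {(65,x27)}
  {65} × {x28} = {(65,x28)}
  {66} × {x27} = {(66,x27)}
  {66} × {x28} = {(66,x28)}
  {65} × {x27, x28} = {(65,x27), (65,x28)}
  {65, 66} × {x27} = {(65,x27), (66,x27)}
  {65, 67} × {x27} = {(65,x27), (67,x27)}
  {65, 66} × {x28} = {(65,x28), (66,x28)}
  {65, 67} × {x28} = {(65,x28), (67,x28)}
  {66} × {x27, x28} = {(66,x27), (66,x28)}
  {65, 66, 67} × {x27} = {(65,x27), (66,x27), (67,x27)}
  {65, 66, 67} × {x28} = {(65,x28), (66,x28), (67,x28)}
  {65, 66} × {x27, x28} = {(65,x27), (65,x28), (66,x27), (66,x28)}
  {65, 67} × {x27, x28} = {(65,x27), (65,x28), (67,x27), (67,x28)}
  {65, 66, 67} × {x27, x28} = {(65,x27), (65,x28), (66,x27), (66,x28), (67,x27), (67,x28)}
These 16 distinct sets form the basis B.
Close under arbitrary unions to get τ_{X×Y}; counting gives |τ_{X×Y}| = 36.


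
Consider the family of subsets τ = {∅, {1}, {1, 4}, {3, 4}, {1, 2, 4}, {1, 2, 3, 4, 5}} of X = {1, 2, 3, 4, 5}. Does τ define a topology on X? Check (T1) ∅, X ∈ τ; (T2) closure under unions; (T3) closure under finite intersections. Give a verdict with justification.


τ is NOT a topology on X.

Axiom (T1): ∅ ∈ τ? Yes; X ∈ τ? Yes.
Axiom (T2/T3): check pairwise unions and intersections of members of τ.
Counterexample for (T2): {1} ∪ {3, 4} = {1, 3, 4} ∉ τ. Therefore τ is NOT a topology.


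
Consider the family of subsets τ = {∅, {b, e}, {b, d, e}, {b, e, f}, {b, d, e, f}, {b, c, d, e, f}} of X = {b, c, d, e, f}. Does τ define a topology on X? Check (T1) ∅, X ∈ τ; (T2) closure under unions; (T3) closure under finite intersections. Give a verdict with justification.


τ IS a topology on X.

Axiom (T1): ∅ ∈ τ? Yes; X ∈ τ? Yes.
Axiom (T2/T3): check pairwise unions and intersections of members of τ.
All pairwise intersections and unions checked — each lies in τ. Therefore τ satisfies (T1), (T2), (T3): it IS a topology on X.


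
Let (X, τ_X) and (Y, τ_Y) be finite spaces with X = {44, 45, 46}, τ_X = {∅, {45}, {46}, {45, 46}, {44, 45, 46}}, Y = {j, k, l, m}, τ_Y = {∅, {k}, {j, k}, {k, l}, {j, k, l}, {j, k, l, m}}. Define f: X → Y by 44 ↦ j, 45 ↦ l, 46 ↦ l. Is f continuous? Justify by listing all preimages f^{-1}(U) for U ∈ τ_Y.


f is NOT continuous.

Compute f^{-1}(U) for each U ∈ τ_Y:
  U = ∅: f^{-1}(U) = ∅ ∈ τ_X ✓.
  U = {k}: f^{-1}(U) = ∅ ∈ τ_X ✓.
  U = {j, k}: f^{-1}(U) = {44} ∉ τ_X ✗.
  U = {k, l}: f^{-1}(U) = {45, 46} ∈ τ_X ✓.
  U = {j, k, l}: f^{-1}(U) = {44, 45, 46} ∈ τ_X ✓.
  U = {j, k, l, m}: f^{-1}(U) = {44, 45, 46} ∈ τ_X ✓.
Found U = {j, k} with f^{-1}(U) = {44} not in τ_X. Therefore f is NOT continuous.


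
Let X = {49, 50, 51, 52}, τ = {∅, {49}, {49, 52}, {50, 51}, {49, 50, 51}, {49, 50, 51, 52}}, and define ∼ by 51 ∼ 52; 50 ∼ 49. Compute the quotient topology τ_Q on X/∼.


X/∼ = {[49=50], [51=52]}; |τ_Q| = 2.

Equivalence classes: [49=50], [51=52].
Quotient map π: X → X/∼ sends 49 ↦ [49=50], 50 ↦ [49=50], 51 ↦ [51=52], 52 ↦ [51=52].
For each subset V ⊆ X/∼, compute π^{-1}(V) ⊆ X and check whether π^{-1}(V) ∈ τ. V is open in τ_Q iff π^{-1}(V) ∈ τ.
  V = {}: π^{-1}(V) = ∅ ∈ τ ✓.
  V = {[49=50]}: π^{-1}(V) = {49, 50} ∉ τ ✗.
  V = {[51=52]}: π^{-1}(V) = {51, 52} ∉ τ ✗.
  V = {[49=50], [51=52]}: π^{-1}(V) = {49, 50, 51, 52} ∈ τ ✓.
Open sets in the quotient: τ_Q = {{}, {[49=50], [51=52]}} (2 elements).


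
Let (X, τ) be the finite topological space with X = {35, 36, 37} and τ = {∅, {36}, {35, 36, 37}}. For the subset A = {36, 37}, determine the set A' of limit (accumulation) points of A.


A' = {35, 37}

For each x ∈ X, list the open sets U ∈ τ with x ∈ U, then check whether U ∩ (A ∖ {x}) ≠ ∅ for every such U.
  x = 35: opens ∋ x are {35, 36, 37}; each meets A ∖ {35}, so x IS a limit point.
  x = 36: open {36} ∋ x has {36} ∩ (A ∖ {36}) = ∅, so x is NOT a limit point.
  x = 37: opens ∋ x are {35, 36, 37}; each meets A ∖ {37}, so x IS a limit point.
Collecting: A' = {35, 37}.


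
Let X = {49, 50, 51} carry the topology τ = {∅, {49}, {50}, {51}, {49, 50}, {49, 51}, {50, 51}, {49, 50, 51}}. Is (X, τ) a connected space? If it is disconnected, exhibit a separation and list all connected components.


(X, τ) is disconnected; components = [{49}, {50}, {51}].

Find clopen sets (U ∈ τ with X ∖ U ∈ τ):
  U = ∅, X ∖ U = {49, 50, 51} — both open, so U is clopen.
  U = {49}, X ∖ U = {50, 51} — both open, so U is clopen.
  U = {50}, X ∖ U = {49, 51} — both open, so U is clopen.
  U = {51}, X ∖ U = {49, 50} — both open, so U is clopen.
  U = {49, 50}, X ∖ U = {51} — both open, so U is clopen.
  U = {49, 51}, X ∖ U = {50} — both open, so U is clopen.
  U = {50, 51}, X ∖ U = {49} — both open, so U is clopen.
  U = {49, 50, 51}, X ∖ U = ∅ — both open, so U is clopen.
Nontrivial clopen(s) exist: e.g. {50}. So (X, τ) is disconnected.
Compute connected components by grouping points that agree on all clopens:
  component: {49}
  component: {50}
  component: {51}


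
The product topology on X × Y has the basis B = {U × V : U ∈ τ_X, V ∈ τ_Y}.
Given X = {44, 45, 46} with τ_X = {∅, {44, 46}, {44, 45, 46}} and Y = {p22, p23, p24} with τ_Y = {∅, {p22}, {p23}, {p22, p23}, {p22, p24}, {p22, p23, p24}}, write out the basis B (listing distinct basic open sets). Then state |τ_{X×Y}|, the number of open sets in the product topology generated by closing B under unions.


Basis B = {∅ × ∅, {44, 46} × {p22}, {44, 46} × {p23}, {44, 45, 46} × {p22}, {44, 45, 46} × {p23}, {44, 46} × {p22, p23}, {44, 46} × {p22, p24}, {44, 46} × {p22, p23, p24}, {44, 45, 46} × {p22, p23}, {44, 45, 46} × {p22, p24}, {44, 45, 46} × {p22, p23, p24}}; |τ_{X×Y}| = 18.

Enumerate products U × V with U ∈ τ_X, V ∈ τ_Y (deduplicated):
  ∅ × ∅ = {} (∅)
  {44, 46} × {p22} = {(44,p22), (46,p22)}
  {44, 46} × {p23} = {(44,p23), (46,p23)}
  {44, 45, 46} × {p22} = {(44,p22), (45,p22), (46,p22)}
  {44, 45, 46} × {p23} = {(44,p23), (45,p23), (46,p23)}
  {44, 46} × {p22, p23} = {(44,p22), (44,p23), (46,p22), (46,p23)}
  {44, 46} × {p22, p24} = {(44,p22), (44,p24), (46,p22), (46,p24)}
  {44, 46} × {p22, p23, p24} = {(44,p22), (44,p23), (44,p24), (46,p22), (46,p23), (46,p24)}
  {44, 45, 46} × {p22, p23} = {(44,p22), (44,p23), (45,p22), (45,p23), (46,p22), (46,p23)}
  {44, 45, 46} × {p22, p24} = {(44,p22), (44,p24), (45,p22), (45,p24), (46,p22), (46,p24)}
  {44, 45, 46} × {p22, p23, p24} = {(44,p22), (44,p23), (44,p24), (45,p22), (45,p23), (45,p24), (46,p22), (46,p23), (46,p24)}
These 11 distinct sets form the basis B.
Close under arbitrary unions to get τ_{X×Y}; counting gives |τ_{X×Y}| = 18.


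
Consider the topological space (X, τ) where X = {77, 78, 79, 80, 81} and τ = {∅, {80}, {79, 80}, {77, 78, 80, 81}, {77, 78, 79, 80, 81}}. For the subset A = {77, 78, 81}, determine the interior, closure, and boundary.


int(A) = ∅, cl(A) = {77, 78, 81}, ∂A = {77, 78, 81}.

Closed sets in (X, τ) are complements of opens:
  closed(X, τ) = {∅, {79}, {77, 78, 81}, {77, 78, 79, 81}, {77, 78, 79, 80, 81}}.
int(A) = ⋃ {U ∈ τ : U ⊆ A}. Opens contained in A: ∅.
Taking the union of these: int(A) = ∅.
cl(A) = ⋂ {C closed : A ⊆ C}. Closed sets containing A: {77, 78, 81}, {77, 78, 79, 81}, {77, 78, 79, 80, 81}.
Intersecting these: cl(A) = {77, 78, 81}.
∂A = cl(A) ∖ int(A) = {77, 78, 81} ∖ ∅ = {77, 78, 81}.


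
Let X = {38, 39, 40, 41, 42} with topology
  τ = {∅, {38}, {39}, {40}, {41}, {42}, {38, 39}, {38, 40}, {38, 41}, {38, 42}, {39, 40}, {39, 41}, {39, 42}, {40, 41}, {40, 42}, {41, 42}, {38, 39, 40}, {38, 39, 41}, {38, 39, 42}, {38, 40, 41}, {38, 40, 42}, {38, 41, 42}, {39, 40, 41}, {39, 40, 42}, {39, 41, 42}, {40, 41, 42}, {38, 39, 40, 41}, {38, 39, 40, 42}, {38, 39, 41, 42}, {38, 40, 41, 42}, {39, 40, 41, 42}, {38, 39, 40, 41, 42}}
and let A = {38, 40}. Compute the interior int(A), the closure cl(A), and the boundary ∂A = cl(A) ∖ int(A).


int(A) = {38, 40}, cl(A) = {38, 40}, ∂A = ∅.

Closed sets in (X, τ) are complements of opens:
  closed(X, τ) = {∅, {38}, {39}, {40}, {41}, {42}, {38, 39}, {38, 40}, {38, 41}, {38, 42}, {39, 40}, {39, 41}, {39, 42}, {40, 41}, {40, 42}, {41, 42}, {38, 39, 40}, {38, 39, 41}, {38, 39, 42}, {38, 40, 41}, {38, 40, 42}, {38, 41, 42}, {39, 40, 41}, {39, 40, 42}, {39, 41, 42}, {40, 41, 42}, {38, 39, 40, 41}, {38, 39, 40, 42}, {38, 39, 41, 42}, {38, 40, 41, 42}, {39, 40, 41, 42}, {38, 39, 40, 41, 42}}.
int(A) = ⋃ {U ∈ τ : U ⊆ A}. Opens contained in A: ∅, {38}, {40}, {38, 40}.
Taking the union of these: int(A) = {38, 40}.
cl(A) = ⋂ {C closed : A ⊆ C}. Closed sets containing A: {38, 40}, {38, 39, 40}, {38, 40, 41}, {38, 40, 42}, {38, 39, 40, 41}, {38, 39, 40, 42}, {38, 40, 41, 42}, {38, 39, 40, 41, 42}.
Intersecting these: cl(A) = {38, 40}.
∂A = cl(A) ∖ int(A) = {38, 40} ∖ {38, 40} = ∅.


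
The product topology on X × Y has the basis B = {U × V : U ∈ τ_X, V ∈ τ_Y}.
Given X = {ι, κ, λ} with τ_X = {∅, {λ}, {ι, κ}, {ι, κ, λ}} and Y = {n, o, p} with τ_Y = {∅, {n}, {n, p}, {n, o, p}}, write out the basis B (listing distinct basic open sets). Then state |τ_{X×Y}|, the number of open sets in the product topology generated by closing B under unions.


Basis B = {∅ × ∅, {λ} × {n}, {ι, κ} × {n}, {λ} × {n, p}, {ι, κ, λ} × {n}, {λ} × {n, o, p}, {ι, κ} × {n, p}, {ι, κ} × {n, o, p}, {ι, κ, λ} × {n, p}, {ι, κ, λ} × {n, o, p}}; |τ_{X×Y}| = 16.

Enumerate products U × V with U ∈ τ_X, V ∈ τ_Y (deduplicated):
  ∅ × ∅ = {} (∅)
  {λ} × {n} = {(λ,n)}
  {ι, κ} × {n} = {(ι,n), (κ,n)}
  {λ} × {n, p} = {(λ,n), (λ,p)}
  {ι, κ, λ} × {n} = {(ι,n), (κ,n), (λ,n)}
  {λ} × {n, o, p} = {(λ,n), (λ,o), (λ,p)}
  {ι, κ} × {n, p} = {(ι,n), (ι,p), (κ,n), (κ,p)}
  {ι, κ} × {n, o, p} = {(ι,n), (ι,o), (ι,p), (κ,n), (κ,o), (κ,p)}
  {ι, κ, λ} × {n, p} = {(ι,n), (ι,p), (κ,n), (κ,p), (λ,n), (λ,p)}
  {ι, κ, λ} × {n, o, p} = {(ι,n), (ι,o), (ι,p), (κ,n), (κ,o), (κ,p), (λ,n), (λ,o), (λ,p)}
These 10 distinct sets form the basis B.
Close under arbitrary unions to get τ_{X×Y}; counting gives |τ_{X×Y}| = 16.


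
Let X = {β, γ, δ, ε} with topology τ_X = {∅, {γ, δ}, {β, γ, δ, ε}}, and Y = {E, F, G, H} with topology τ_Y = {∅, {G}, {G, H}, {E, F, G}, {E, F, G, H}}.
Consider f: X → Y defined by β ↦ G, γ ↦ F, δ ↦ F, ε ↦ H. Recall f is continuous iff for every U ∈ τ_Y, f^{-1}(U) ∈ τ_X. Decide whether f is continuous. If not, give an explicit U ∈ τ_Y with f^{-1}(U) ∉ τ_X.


f is NOT continuous.

Compute f^{-1}(U) for each U ∈ τ_Y:
  U = ∅: f^{-1}(U) = ∅ ∈ τ_X ✓.
  U = {G}: f^{-1}(U) = {β} ∉ τ_X ✗.
  U = {G, H}: f^{-1}(U) = {β, ε} ∉ τ_X ✗.
  U = {E, F, G}: f^{-1}(U) = {β, γ, δ} ∉ τ_X ✗.
  U = {E, F, G, H}: f^{-1}(U) = {β, γ, δ, ε} ∈ τ_X ✓.
Found U = {G} with f^{-1}(U) = {β} not in τ_X. Therefore f is NOT continuous.


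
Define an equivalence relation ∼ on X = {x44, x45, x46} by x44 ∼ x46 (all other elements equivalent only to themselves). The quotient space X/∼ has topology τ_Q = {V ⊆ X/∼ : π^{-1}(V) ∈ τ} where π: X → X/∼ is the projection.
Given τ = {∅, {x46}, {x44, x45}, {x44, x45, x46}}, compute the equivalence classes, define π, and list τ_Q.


X/∼ = {[x44=x46], [x45]}; |τ_Q| = 2.

Equivalence classes: [x44=x46], [x45].
Quotient map π: X → X/∼ sends x44 ↦ [x44=x46], x45 ↦ [x45], x46 ↦ [x44=x46].
For each subset V ⊆ X/∼, compute π^{-1}(V) ⊆ X and check whether π^{-1}(V) ∈ τ. V is open in τ_Q iff π^{-1}(V) ∈ τ.
  V = {}: π^{-1}(V) = ∅ ∈ τ ✓.
  V = {[x44=x46]}: π^{-1}(V) = {x44, x46} ∉ τ ✗.
  V = {[x45]}: π^{-1}(V) = {x45} ∉ τ ✗.
  V = {[x44=x46], [x45]}: π^{-1}(V) = {x44, x45, x46} ∈ τ ✓.
Open sets in the quotient: τ_Q = {{}, {[x44=x46], [x45]}} (2 elements).


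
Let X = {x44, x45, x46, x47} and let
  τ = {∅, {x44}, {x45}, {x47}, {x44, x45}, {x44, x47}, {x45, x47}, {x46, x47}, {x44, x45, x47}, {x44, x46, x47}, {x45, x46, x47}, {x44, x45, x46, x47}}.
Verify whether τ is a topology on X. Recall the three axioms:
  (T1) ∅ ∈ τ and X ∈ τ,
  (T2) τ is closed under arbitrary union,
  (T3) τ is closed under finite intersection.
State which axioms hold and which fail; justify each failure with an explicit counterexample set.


τ IS a topology on X.

Axiom (T1): ∅ ∈ τ? Yes; X ∈ τ? Yes.
Axiom (T2/T3): check pairwise unions and intersections of members of τ.
All pairwise intersections and unions checked — each lies in τ. Therefore τ satisfies (T1), (T2), (T3): it IS a topology on X.


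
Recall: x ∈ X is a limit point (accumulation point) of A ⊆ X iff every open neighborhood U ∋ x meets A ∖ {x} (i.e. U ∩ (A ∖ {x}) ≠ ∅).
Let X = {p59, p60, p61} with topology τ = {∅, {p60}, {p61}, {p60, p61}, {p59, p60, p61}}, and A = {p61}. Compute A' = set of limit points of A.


A' = {p59}

For each x ∈ X, list the open sets U ∈ τ with x ∈ U, then check whether U ∩ (A ∖ {x}) ≠ ∅ for every such U.
  x = p59: opens ∋ x are {p59, p60, p61}; each meets A ∖ {p59}, so x IS a limit point.
  x = p60: open {p60} ∋ x has {p60} ∩ (A ∖ {p60}) = ∅, so x is NOT a limit point.
  x = p61: open {p61} ∋ x has {p61} ∩ (A ∖ {p61}) = ∅, so x is NOT a limit point.
Collecting: A' = {p59}.


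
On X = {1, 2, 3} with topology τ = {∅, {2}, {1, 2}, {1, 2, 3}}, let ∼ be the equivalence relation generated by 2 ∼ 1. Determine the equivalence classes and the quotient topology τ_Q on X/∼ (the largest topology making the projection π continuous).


X/∼ = {[1=2], [3]}; |τ_Q| = 3.

Equivalence classes: [1=2], [3].
Quotient map π: X → X/∼ sends 1 ↦ [1=2], 2 ↦ [1=2], 3 ↦ [3].
For each subset V ⊆ X/∼, compute π^{-1}(V) ⊆ X and check whether π^{-1}(V) ∈ τ. V is open in τ_Q iff π^{-1}(V) ∈ τ.
  V = {}: π^{-1}(V) = ∅ ∈ τ ✓.
  V = {[1=2]}: π^{-1}(V) = {1, 2} ∈ τ ✓.
  V = {[3]}: π^{-1}(V) = {3} ∉ τ ✗.
  V = {[1=2], [3]}: π^{-1}(V) = {1, 2, 3} ∈ τ ✓.
Open sets in the quotient: τ_Q = {{}, {[1=2]}, {[1=2], [3]}} (3 elements).


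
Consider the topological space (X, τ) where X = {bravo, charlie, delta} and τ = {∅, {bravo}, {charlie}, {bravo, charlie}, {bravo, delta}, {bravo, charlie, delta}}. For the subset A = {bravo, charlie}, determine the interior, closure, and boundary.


int(A) = {bravo, charlie}, cl(A) = {bravo, charlie, delta}, ∂A = {delta}.

Closed sets in (X, τ) are complements of opens:
  closed(X, τ) = {∅, {charlie}, {delta}, {bravo, delta}, {charlie, delta}, {bravo, charlie, delta}}.
int(A) = ⋃ {U ∈ τ : U ⊆ A}. Opens contained in A: ∅, {bravo}, {charlie}, {bravo, charlie}.
Taking the union of these: int(A) = {bravo, charlie}.
cl(A) = ⋂ {C closed : A ⊆ C}. Closed sets containing A: {bravo, charlie, delta}.
Intersecting these: cl(A) = {bravo, charlie, delta}.
∂A = cl(A) ∖ int(A) = {bravo, charlie, delta} ∖ {bravo, charlie} = {delta}.


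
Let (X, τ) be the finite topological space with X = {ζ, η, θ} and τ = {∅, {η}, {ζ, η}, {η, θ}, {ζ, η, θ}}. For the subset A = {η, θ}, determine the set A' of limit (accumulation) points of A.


A' = {ζ, θ}

For each x ∈ X, list the open sets U ∈ τ with x ∈ U, then check whether U ∩ (A ∖ {x}) ≠ ∅ for every such U.
  x = ζ: opens ∋ x are {ζ, η}, {ζ, η, θ}; each meets A ∖ {ζ}, so x IS a limit point.
  x = η: open {η} ∋ x has {η} ∩ (A ∖ {η}) = ∅, so x is NOT a limit point.
  x = θ: opens ∋ x are {η, θ}, {ζ, η, θ}; each meets A ∖ {θ}, so x IS a limit point.
Collecting: A' = {ζ, θ}.


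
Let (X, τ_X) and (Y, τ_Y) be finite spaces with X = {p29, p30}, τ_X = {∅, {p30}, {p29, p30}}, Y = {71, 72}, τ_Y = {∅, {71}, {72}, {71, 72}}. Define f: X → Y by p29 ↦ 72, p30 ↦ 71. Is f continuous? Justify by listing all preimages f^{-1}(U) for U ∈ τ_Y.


f is NOT continuous.

Compute f^{-1}(U) for each U ∈ τ_Y:
  U = ∅: f^{-1}(U) = ∅ ∈ τ_X ✓.
  U = {71}: f^{-1}(U) = {p30} ∈ τ_X ✓.
  U = {72}: f^{-1}(U) = {p29} ∉ τ_X ✗.
  U = {71, 72}: f^{-1}(U) = {p29, p30} ∈ τ_X ✓.
Found U = {72} with f^{-1}(U) = {p29} not in τ_X. Therefore f is NOT continuous.


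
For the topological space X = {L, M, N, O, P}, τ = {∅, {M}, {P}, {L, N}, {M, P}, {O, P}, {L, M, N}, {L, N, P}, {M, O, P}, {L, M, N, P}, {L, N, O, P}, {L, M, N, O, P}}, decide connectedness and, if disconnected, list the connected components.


(X, τ) is disconnected; components = [{M}, {L, N}, {O, P}].

Find clopen sets (U ∈ τ with X ∖ U ∈ τ):
  U = ∅, X ∖ U = {L, M, N, O, P} — both open, so U is clopen.
  U = {M}, X ∖ U = {L, N, O, P} — both open, so U is clopen.
  U = {L, N}, X ∖ U = {M, O, P} — both open, so U is clopen.
  U = {O, P}, X ∖ U = {L, M, N} — both open, so U is clopen.
  U = {L, M, N}, X ∖ U = {O, P} — both open, so U is clopen.
  U = {M, O, P}, X ∖ U = {L, N} — both open, so U is clopen.
  U = {L, N, O, P}, X ∖ U = {M} — both open, so U is clopen.
  U = {L, M, N, O, P}, X ∖ U = ∅ — both open, so U is clopen.
Nontrivial clopen(s) exist: e.g. {L, M, N}. So (X, τ) is disconnected.
Compute connected components by grouping points that agree on all clopens:
  component: {M}
  component: {L, N}
  component: {O, P}


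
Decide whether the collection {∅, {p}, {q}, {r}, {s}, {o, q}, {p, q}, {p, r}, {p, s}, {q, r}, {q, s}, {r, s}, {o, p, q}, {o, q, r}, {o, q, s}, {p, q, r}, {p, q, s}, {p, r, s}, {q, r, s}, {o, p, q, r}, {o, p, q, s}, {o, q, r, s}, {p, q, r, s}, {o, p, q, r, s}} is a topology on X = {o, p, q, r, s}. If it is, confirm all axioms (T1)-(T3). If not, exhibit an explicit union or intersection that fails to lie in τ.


τ IS a topology on X.

Axiom (T1): ∅ ∈ τ? Yes; X ∈ τ? Yes.
Axiom (T2/T3): check pairwise unions and intersections of members of τ.
All pairwise intersections and unions checked — each lies in τ. Therefore τ satisfies (T1), (T2), (T3): it IS a topology on X.


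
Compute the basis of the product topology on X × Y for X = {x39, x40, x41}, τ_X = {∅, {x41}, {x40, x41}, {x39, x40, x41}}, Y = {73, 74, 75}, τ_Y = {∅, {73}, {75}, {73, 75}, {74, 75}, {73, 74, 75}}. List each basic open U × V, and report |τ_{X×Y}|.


Basis B = {∅ × ∅, {x41} × {73}, {x41} × {75}, {x40, x41} × {73}, {x40, x41} × {75}, {x41} × {73, 75}, {x41} × {74, 75}, {x39, x40, x41} × {73}, {x39, x40, x41} × {75}, {x41} × {73, 74, 75}, {x40, x41} × {73, 75}, {x40, x41} × {74, 75}, {x39, x40, x41} × {73, 75}, {x39, x40, x41} × {74, 75}, {x40, x41} × {73, 74, 75}, {x39, x40, x41} × {73, 74, 75}}; |τ_{X×Y}| = 40.

Enumerate products U × V with U ∈ τ_X, V ∈ τ_Y (deduplicated):
  ∅ × ∅ = {} (∅)
  {x41} × {73} = {(x41,73)}
  {x41} × {75} = {(x41,75)}
  {x40, x41} × {73} = {(x40,73), (x41,73)}
  {x40, x41} × {75} = {(x40,75), (x41,75)}
  {x41} × {73, 75} = {(x41,73), (x41,75)}
  {x41} × {74, 75} = {(x41,74), (x41,75)}
  {x39, x40, x41} × {73} = {(x39,73), (x40,73), (x41,73)}
  {x39, x40, x41} × {75} = {(x39,75), (x40,75), (x41,75)}
  {x41} × {73, 74, 75} = {(x41,73), (x41,74), (x41,75)}
  {x40, x41} × {73, 75} = {(x40,73), (x40,75), (x41,73), (x41,75)}
  {x40, x41} × {74, 75} = {(x40,74), (x40,75), (x41,74), (x41,75)}
  {x39, x40, x41} × {73, 75} = {(x39,73), (x39,75), (x40,73), (x40,75), (x41,73), (x41,75)}
  {x39, x40, x41} × {74, 75} = {(x39,74), (x39,75), (x40,74), (x40,75), (x41,74), (x41,75)}
  {x40, x41} × {73, 74, 75} = {(x40,73), (x40,74), (x40,75), (x41,73), (x41,74), (x41,75)}
  {x39, x40, x41} × {73, 74, 75} = {(x39,73), (x39,74), (x39,75), (x40,73), (x40,74), (x40,75), (x41,73), (x41,74), (x41,75)}
These 16 distinct sets form the basis B.
Close under arbitrary unions to get τ_{X×Y}; counting gives |τ_{X×Y}| = 40.


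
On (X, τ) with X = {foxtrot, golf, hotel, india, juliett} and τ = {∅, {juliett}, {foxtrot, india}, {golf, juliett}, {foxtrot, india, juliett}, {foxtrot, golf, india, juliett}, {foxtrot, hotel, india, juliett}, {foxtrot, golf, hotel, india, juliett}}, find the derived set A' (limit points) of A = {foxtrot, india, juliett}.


A' = {foxtrot, golf, hotel, india}

For each x ∈ X, list the open sets U ∈ τ with x ∈ U, then check whether U ∩ (A ∖ {x}) ≠ ∅ for every such U.
  x = foxtrot: opens ∋ x are {foxtrot, india}, {foxtrot, india, juliett}, {foxtrot, golf, india, juliett}, {foxtrot, hotel, india, juliett}, {foxtrot, golf, hotel, india, juliett}; each meets A ∖ {foxtrot}, so x IS a limit point.
  x = golf: opens ∋ x are {golf, juliett}, {foxtrot, golf, india, juliett}, {foxtrot, golf, hotel, india, juliett}; each meets A ∖ {golf}, so x IS a limit point.
  x = hotel: opens ∋ x are {foxtrot, hotel, india, juliett}, {foxtrot, golf, hotel, india, juliett}; each meets A ∖ {hotel}, so x IS a limit point.
  x = india: opens ∋ x are {foxtrot, india}, {foxtrot, india, juliett}, {foxtrot, golf, india, juliett}, {foxtrot, hotel, india, juliett}, {foxtrot, golf, hotel, india, juliett}; each meets A ∖ {india}, so x IS a limit point.
  x = juliett: open {juliett} ∋ x has {juliett} ∩ (A ∖ {juliett}) = ∅, so x is NOT a limit point.
Collecting: A' = {foxtrot, golf, hotel, india}.


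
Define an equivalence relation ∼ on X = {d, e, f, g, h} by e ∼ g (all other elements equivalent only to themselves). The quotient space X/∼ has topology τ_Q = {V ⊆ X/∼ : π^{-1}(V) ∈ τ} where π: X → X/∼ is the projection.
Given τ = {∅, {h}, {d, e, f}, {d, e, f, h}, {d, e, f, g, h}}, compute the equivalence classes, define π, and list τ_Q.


X/∼ = {[d], [e=g], [f], [h]}; |τ_Q| = 3.

Equivalence classes: [d], [e=g], [f], [h].
Quotient map π: X → X/∼ sends d ↦ [d], e ↦ [e=g], f ↦ [f], g ↦ [e=g], h ↦ [h].
For each subset V ⊆ X/∼, compute π^{-1}(V) ⊆ X and check whether π^{-1}(V) ∈ τ. V is open in τ_Q iff π^{-1}(V) ∈ τ.
  V = {}: π^{-1}(V) = ∅ ∈ τ ✓.
  V = {[d]}: π^{-1}(V) = {d} ∉ τ ✗.
  V = {[e=g]}: π^{-1}(V) = {e, g} ∉ τ ✗.
  V = {[d], [e=g]}: π^{-1}(V) = {d, e, g} ∉ τ ✗.
  V = {[f]}: π^{-1}(V) = {f} ∉ τ ✗.
  V = {[d], [f]}: π^{-1}(V) = {d, f} ∉ τ ✗.
  V = {[e=g], [f]}: π^{-1}(V) = {e, f, g} ∉ τ ✗.
  V = {[d], [e=g], [f]}: π^{-1}(V) = {d, e, f, g} ∉ τ ✗.
  V = {[h]}: π^{-1}(V) = {h} ∈ τ ✓.
  V = {[d], [h]}: π^{-1}(V) = {d, h} ∉ τ ✗.
  V = {[e=g], [h]}: π^{-1}(V) = {e, g, h} ∉ τ ✗.
  V = {[d], [e=g], [h]}: π^{-1}(V) = {d, e, g, h} ∉ τ ✗.
  V = {[f], [h]}: π^{-1}(V) = {f, h} ∉ τ ✗.
  V = {[d], [f], [h]}: π^{-1}(V) = {d, f, h} ∉ τ ✗.
  V = {[e=g], [f], [h]}: π^{-1}(V) = {e, f, g, h} ∉ τ ✗.
  V = {[d], [e=g], [f], [h]}: π^{-1}(V) = {d, e, f, g, h} ∈ τ ✓.
Open sets in the quotient: τ_Q = {{}, {[h]}, {[d], [e=g], [f], [h]}} (3 elements).


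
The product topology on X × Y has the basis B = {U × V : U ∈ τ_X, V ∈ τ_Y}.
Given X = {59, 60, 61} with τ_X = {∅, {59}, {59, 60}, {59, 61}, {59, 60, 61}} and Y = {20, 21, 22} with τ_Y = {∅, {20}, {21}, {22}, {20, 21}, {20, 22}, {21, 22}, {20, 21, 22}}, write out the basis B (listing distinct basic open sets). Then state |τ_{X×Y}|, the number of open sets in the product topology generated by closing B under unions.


Basis B = {∅ × ∅, {59} × {20}, {59} × {21}, {59} × {22}, {59} × {20, 21}, {59} × {20, 22}, {59, 60} × {20}, {59, 61} × {20}, {59} × {21, 22}, {59, 60} × {21}, {59, 61} × {21}, {59, 60} × {22}, {59, 61} × {22}, {59} × {20, 21, 22}, {59, 60, 61} × {20}, {59, 60, 61} × {21}, {59, 60, 61} × {22}, {59, 60} × {20, 21}, {59, 61} × {20, 21}, {59, 60} × {20, 22}, {59, 61} × {20, 22}, {59, 60} × {21, 22}, {59, 61} × {21, 22}, {59, 60} × {20, 21, 22}, {59, 61} × {20, 21, 22}, {59, 60, 61} × {20, 21}, {59, 60, 61} × {20, 22}, {59, 60, 61} × {21, 22}, {59, 60, 61} × {20, 21, 22}}; |τ_{X×Y}| = 125.

Enumerate products U × V with U ∈ τ_X, V ∈ τ_Y (deduplicated):
  ∅ × ∅ = {} (∅)
  {59} × {20} = {(59,20)}
  {59} × {21} = {(59,21)}
  {59} × {22} = {(59,22)}
  {59} × {20, 21} = {(59,20), (59,21)}
  {59} × {20, 22} = {(59,20), (59,22)}
  {59, 60} × {20} = {(59,20), (60,20)}
  {59, 61} × {20} = {(59,20), (61,20)}
  {59} × {21, 22} = {(59,21), (59,22)}
  {59, 60} × {21} = {(59,21), (60,21)}
  {59, 61} × {21} = {(59,21), (61,21)}
  {59, 60} × {22} = {(59,22), (60,22)}
  {59, 61} × {22} = {(59,22), (61,22)}
  {59} × {20, 21, 22} = {(59,20), (59,21), (59,22)}
  {59, 60, 61} × {20} = {(59,20), (60,20), (61,20)}
  {59, 60, 61} × {21} = {(59,21), (60,21), (61,21)}
  {59, 60, 61} × {22} = {(59,22), (60,22), (61,22)}
  {59, 60} × {20, 21} = {(59,20), (59,21), (60,20), (60,21)}
  {59, 61} × {20, 21} = {(59,20), (59,21), (61,20), (61,21)}
  {59, 60} × {20, 22} = {(59,20), (59,22), (60,20), (60,22)}
  {59, 61} × {20, 22} = {(59,20), (59,22), (61,20), (61,22)}
  {59, 60} × {21, 22} = {(59,21), (59,22), (60,21), (60,22)}
  {59, 61} × {21, 22} = {(59,21), (59,22), (61,21), (61,22)}
  {59, 60} × {20, 21, 22} = {(59,20), (59,21), (59,22), (60,20), (60,21), (60,22)}
  {59, 61} × {20, 21, 22} = {(59,20), (59,21), (59,22), (61,20), (61,21), (61,22)}
  {59, 60, 61} × {20, 21} = {(59,20), (59,21), (60,20), (60,21), (61,20), (61,21)}
  {59, 60, 61} × {20, 22} = {(59,20), (59,22), (60,20), (60,22), (61,20), (61,22)}
  {59, 60, 61} × {21, 22} = {(59,21), (59,22), (60,21), (60,22), (61,21), (61,22)}
  {59, 60, 61} × {20, 21, 22} = {(59,20), (59,21), (59,22), (60,20), (60,21), (60,22), (61,20), (61,21), (61,22)}
These 29 distinct sets form the basis B.
Close under arbitrary unions to get τ_{X×Y}; counting gives |τ_{X×Y}| = 125.


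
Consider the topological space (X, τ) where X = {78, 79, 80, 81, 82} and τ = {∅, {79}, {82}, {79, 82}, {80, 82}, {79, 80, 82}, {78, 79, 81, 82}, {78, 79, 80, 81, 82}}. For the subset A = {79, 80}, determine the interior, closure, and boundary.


int(A) = {79}, cl(A) = {78, 79, 80, 81}, ∂A = {78, 80, 81}.

Closed sets in (X, τ) are complements of opens:
  closed(X, τ) = {∅, {80}, {78, 81}, {78, 79, 81}, {78, 80, 81}, {78, 79, 80, 81}, {78, 80, 81, 82}, {78, 79, 80, 81, 82}}.
int(A) = ⋃ {U ∈ τ : U ⊆ A}. Opens contained in A: ∅, {79}.
Taking the union of these: int(A) = {79}.
cl(A) = ⋂ {C closed : A ⊆ C}. Closed sets containing A: {78, 79, 80, 81}, {78, 79, 80, 81, 82}.
Intersecting these: cl(A) = {78, 79, 80, 81}.
∂A = cl(A) ∖ int(A) = {78, 79, 80, 81} ∖ {79} = {78, 80, 81}.


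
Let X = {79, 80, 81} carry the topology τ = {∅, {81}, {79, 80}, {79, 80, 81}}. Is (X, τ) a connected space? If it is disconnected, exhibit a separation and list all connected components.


(X, τ) is disconnected; components = [{81}, {79, 80}].

Find clopen sets (U ∈ τ with X ∖ U ∈ τ):
  U = ∅, X ∖ U = {79, 80, 81} — both open, so U is clopen.
  U = {81}, X ∖ U = {79, 80} — both open, so U is clopen.
  U = {79, 80}, X ∖ U = {81} — both open, so U is clopen.
  U = {79, 80, 81}, X ∖ U = ∅ — both open, so U is clopen.
Nontrivial clopen(s) exist: e.g. {81}. So (X, τ) is disconnected.
Compute connected components by grouping points that agree on all clopens:
  component: {81}
  component: {79, 80}


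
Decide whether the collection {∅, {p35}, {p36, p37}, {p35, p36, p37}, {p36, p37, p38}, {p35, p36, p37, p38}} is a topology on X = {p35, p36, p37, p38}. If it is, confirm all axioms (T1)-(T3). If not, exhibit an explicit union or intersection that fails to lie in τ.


τ IS a topology on X.

Axiom (T1): ∅ ∈ τ? Yes; X ∈ τ? Yes.
Axiom (T2/T3): check pairwise unions and intersections of members of τ.
All pairwise intersections and unions checked — each lies in τ. Therefore τ satisfies (T1), (T2), (T3): it IS a topology on X.


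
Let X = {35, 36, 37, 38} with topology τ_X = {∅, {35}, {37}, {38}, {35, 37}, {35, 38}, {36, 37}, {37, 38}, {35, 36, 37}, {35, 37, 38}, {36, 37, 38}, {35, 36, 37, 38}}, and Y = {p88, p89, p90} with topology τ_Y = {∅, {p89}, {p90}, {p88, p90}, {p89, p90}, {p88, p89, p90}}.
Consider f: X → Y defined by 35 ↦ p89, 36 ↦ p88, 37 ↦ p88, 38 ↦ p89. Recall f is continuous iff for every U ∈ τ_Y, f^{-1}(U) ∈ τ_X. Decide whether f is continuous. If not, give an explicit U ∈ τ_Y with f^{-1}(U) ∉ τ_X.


f IS continuous.

Compute f^{-1}(U) for each U ∈ τ_Y:
  U = ∅: f^{-1}(U) = ∅ ∈ τ_X ✓.
  U = {p89}: f^{-1}(U) = {35, 38} ∈ τ_X ✓.
  U = {p90}: f^{-1}(U) = ∅ ∈ τ_X ✓.
  U = {p88, p90}: f^{-1}(U) = {36, 37} ∈ τ_X ✓.
  U = {p89, p90}: f^{-1}(U) = {35, 38} ∈ τ_X ✓.
  U = {p88, p89, p90}: f^{-1}(U) = {35, 36, 37, 38} ∈ τ_X ✓.
Every preimage lies in τ_X, so f IS continuous.


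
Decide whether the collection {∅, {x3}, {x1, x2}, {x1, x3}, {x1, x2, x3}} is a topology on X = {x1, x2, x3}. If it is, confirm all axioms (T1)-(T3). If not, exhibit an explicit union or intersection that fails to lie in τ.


τ is NOT a topology on X.

Axiom (T1): ∅ ∈ τ? Yes; X ∈ τ? Yes.
Axiom (T2/T3): check pairwise unions and intersections of members of τ.
Counterexample for (T3): {x1, x2} ∩ {x1, x3} = {x1} ∉ τ. Therefore τ is NOT a topology.


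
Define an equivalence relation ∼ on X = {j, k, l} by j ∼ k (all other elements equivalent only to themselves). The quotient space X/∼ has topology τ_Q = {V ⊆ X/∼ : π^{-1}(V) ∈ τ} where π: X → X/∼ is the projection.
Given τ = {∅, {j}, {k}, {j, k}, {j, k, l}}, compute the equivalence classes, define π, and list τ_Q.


X/∼ = {[j=k], [l]}; |τ_Q| = 3.

Equivalence classes: [j=k], [l].
Quotient map π: X → X/∼ sends j ↦ [j=k], k ↦ [j=k], l ↦ [l].
For each subset V ⊆ X/∼, compute π^{-1}(V) ⊆ X and check whether π^{-1}(V) ∈ τ. V is open in τ_Q iff π^{-1}(V) ∈ τ.
  V = {}: π^{-1}(V) = ∅ ∈ τ ✓.
  V = {[j=k]}: π^{-1}(V) = {j, k} ∈ τ ✓.
  V = {[l]}: π^{-1}(V) = {l} ∉ τ ✗.
  V = {[j=k], [l]}: π^{-1}(V) = {j, k, l} ∈ τ ✓.
Open sets in the quotient: τ_Q = {{}, {[j=k]}, {[j=k], [l]}} (3 elements).


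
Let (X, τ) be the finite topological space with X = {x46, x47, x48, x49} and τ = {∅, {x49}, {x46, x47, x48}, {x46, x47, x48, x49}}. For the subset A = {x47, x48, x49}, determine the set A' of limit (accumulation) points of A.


A' = {x46, x47, x48}

For each x ∈ X, list the open sets U ∈ τ with x ∈ U, then check whether U ∩ (A ∖ {x}) ≠ ∅ for every such U.
  x = x46: opens ∋ x are {x46, x47, x48}, {x46, x47, x48, x49}; each meets A ∖ {x46}, so x IS a limit point.
  x = x47: opens ∋ x are {x46, x47, x48}, {x46, x47, x48, x49}; each meets A ∖ {x47}, so x IS a limit point.
  x = x48: opens ∋ x are {x46, x47, x48}, {x46, x47, x48, x49}; each meets A ∖ {x48}, so x IS a limit point.
  x = x49: open {x49} ∋ x has {x49} ∩ (A ∖ {x49}) = ∅, so x is NOT a limit point.
Collecting: A' = {x46, x47, x48}.


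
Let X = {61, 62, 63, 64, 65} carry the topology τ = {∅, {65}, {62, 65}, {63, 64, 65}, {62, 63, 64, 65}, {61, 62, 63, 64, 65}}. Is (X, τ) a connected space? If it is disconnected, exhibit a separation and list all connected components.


(X, τ) is connected.

Find clopen sets (U ∈ τ with X ∖ U ∈ τ):
  U = ∅, X ∖ U = {61, 62, 63, 64, 65} — both open, so U is clopen.
  U = {61, 62, 63, 64, 65}, X ∖ U = ∅ — both open, so U is clopen.
Only trivial clopens (∅ and X) exist, so (X, τ) is connected.
Compute connected components by grouping points that agree on all clopens:
  component: {61, 62, 63, 64, 65}


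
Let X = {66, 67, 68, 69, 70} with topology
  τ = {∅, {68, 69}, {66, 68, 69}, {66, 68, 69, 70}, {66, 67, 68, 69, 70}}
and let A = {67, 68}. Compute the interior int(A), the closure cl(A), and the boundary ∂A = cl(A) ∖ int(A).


int(A) = ∅, cl(A) = {66, 67, 68, 69, 70}, ∂A = {66, 67, 68, 69, 70}.

Closed sets in (X, τ) are complements of opens:
  closed(X, τ) = {∅, {67}, {67, 70}, {66, 67, 70}, {66, 67, 68, 69, 70}}.
int(A) = ⋃ {U ∈ τ : U ⊆ A}. Opens contained in A: ∅.
Taking the union of these: int(A) = ∅.
cl(A) = ⋂ {C closed : A ⊆ C}. Closed sets containing A: {66, 67, 68, 69, 70}.
Intersecting these: cl(A) = {66, 67, 68, 69, 70}.
∂A = cl(A) ∖ int(A) = {66, 67, 68, 69, 70} ∖ ∅ = {66, 67, 68, 69, 70}.


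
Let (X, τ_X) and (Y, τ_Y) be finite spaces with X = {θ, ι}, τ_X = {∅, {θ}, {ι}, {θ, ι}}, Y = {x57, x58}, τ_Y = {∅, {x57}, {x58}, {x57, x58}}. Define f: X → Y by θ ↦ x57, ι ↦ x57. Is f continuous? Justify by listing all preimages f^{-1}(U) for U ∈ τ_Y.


f IS continuous.

Compute f^{-1}(U) for each U ∈ τ_Y:
  U = ∅: f^{-1}(U) = ∅ ∈ τ_X ✓.
  U = {x57}: f^{-1}(U) = {θ, ι} ∈ τ_X ✓.
  U = {x58}: f^{-1}(U) = ∅ ∈ τ_X ✓.
  U = {x57, x58}: f^{-1}(U) = {θ, ι} ∈ τ_X ✓.
Every preimage lies in τ_X, so f IS continuous.


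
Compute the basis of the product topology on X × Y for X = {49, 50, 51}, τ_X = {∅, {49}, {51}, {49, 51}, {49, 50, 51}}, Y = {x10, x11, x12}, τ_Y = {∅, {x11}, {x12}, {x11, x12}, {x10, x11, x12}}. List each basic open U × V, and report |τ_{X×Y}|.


Basis B = {∅ × ∅, {49} × {x11}, {49} × {x12}, {51} × {x11}, {51} × {x12}, {49} × {x11, x12}, {49, 51} × {x11}, {49, 51} × {x12}, {51} × {x11, x12}, {49} × {x10, x11, x12}, {49, 50, 51} × {x11}, {49, 50, 51} × {x12}, {51} × {x10, x11, x12}, {49, 51} × {x11, x12}, {49, 51} × {x10, x11, x12}, {49, 50, 51} × {x11, x12}, {49, 50, 51} × {x10, x11, x12}}; |τ_{X×Y}| = 48.

Enumerate products U × V with U ∈ τ_X, V ∈ τ_Y (deduplicated):
  ∅ × ∅ = {} (∅)
  {49} × {x11} = {(49,x11)}
  {49} × {x12} = {(49,x12)}
  {51} × {x11} = {(51,x11)}
  {51} × {x12} = {(51,x12)}
  {49} × {x11, x12} = {(49,x11), (49,x12)}
  {49, 51} × {x11} = {(49,x11), (51,x11)}
  {49, 51} × {x12} = {(49,x12), (51,x12)}
  {51} × {x11, x12} = {(51,x11), (51,x12)}
  {49} × {x10, x11, x12} = {(49,x10), (49,x11), (49,x12)}
  {49, 50, 51} × {x11} = {(49,x11), (50,x11), (51,x11)}
  {49, 50, 51} × {x12} = {(49,x12), (50,x12), (51,x12)}
  {51} × {x10, x11, x12} = {(51,x10), (51,x11), (51,x12)}
  {49, 51} × {x11, x12} = {(49,x11), (49,x12), (51,x11), (51,x12)}
  {49, 51} × {x10, x11, x12} = {(49,x10), (49,x11), (49,x12), (51,x10), (51,x11), (51,x12)}
  {49, 50, 51} × {x11, x12} = {(49,x11), (49,x12), (50,x11), (50,x12), (51,x11), (51,x12)}
  {49, 50, 51} × {x10, x11, x12} = {(49,x10), (49,x11), (49,x12), (50,x10), (50,x11), (50,x12), (51,x10), (51,x11), (51,x12)}
These 17 distinct sets form the basis B.
Close under arbitrary unions to get τ_{X×Y}; counting gives |τ_{X×Y}| = 48.


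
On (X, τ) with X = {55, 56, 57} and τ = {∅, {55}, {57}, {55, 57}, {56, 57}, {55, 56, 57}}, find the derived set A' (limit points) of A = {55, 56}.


A' = ∅

For each x ∈ X, list the open sets U ∈ τ with x ∈ U, then check whether U ∩ (A ∖ {x}) ≠ ∅ for every such U.
  x = 55: open {55} ∋ x has {55} ∩ (A ∖ {55}) = ∅, so x is NOT a limit point.
  x = 56: open {56, 57} ∋ x has {56, 57} ∩ (A ∖ {56}) = ∅, so x is NOT a limit point.
  x = 57: open {57} ∋ x has {57} ∩ (A ∖ {57}) = ∅, so x is NOT a limit point.
Collecting: A' = ∅.
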